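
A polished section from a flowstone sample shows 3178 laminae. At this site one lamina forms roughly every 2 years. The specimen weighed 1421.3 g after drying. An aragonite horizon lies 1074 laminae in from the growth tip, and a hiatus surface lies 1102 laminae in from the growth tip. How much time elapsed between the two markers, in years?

56 years

The two markers are separated by 1102 − 1074 = 28 laminae.
28 laminae at 2 years each span 28 × 2 = 56 years.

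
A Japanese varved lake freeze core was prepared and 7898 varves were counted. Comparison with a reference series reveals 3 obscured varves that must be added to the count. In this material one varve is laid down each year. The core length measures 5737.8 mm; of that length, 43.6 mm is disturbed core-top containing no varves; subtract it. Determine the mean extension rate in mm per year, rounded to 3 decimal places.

0.721 mm per year

After corrections the count is 7898 + 3 = 7901 varves.
The growth record spans 5737.8 − 43.6 = 5694.2 mm.
5694.2 mm over 7901 years gives 5694.2 / 7901 ≈ 0.721 mm per year.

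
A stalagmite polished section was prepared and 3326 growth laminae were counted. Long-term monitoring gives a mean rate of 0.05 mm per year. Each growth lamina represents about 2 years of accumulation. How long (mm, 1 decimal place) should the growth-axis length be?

332.6 mm

Multiplying by 2 years per growth lamina: 3326 × 2 = 6652 years.
6652 years at 0.05 mm/year gives 0.05 × 6652 = 332.6 mm.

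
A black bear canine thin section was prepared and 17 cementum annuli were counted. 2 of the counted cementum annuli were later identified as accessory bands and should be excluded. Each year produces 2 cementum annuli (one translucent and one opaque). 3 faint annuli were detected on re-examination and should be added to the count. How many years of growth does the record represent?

After corrections the count is 17 − 2 + 3 = 18 cementum annuli.
Dividing by 2 cementum annuli per year: 18 / 2 = 9 years.

9 yr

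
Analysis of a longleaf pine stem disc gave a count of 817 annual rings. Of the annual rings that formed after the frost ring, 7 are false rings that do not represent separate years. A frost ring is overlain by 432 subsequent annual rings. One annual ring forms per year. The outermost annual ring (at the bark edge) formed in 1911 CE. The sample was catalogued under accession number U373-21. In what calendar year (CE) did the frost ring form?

1486 CE

There are 432 annual rings younger than the frost ring.
Removing the 7 false annual rings leaves 432 − 7 = 425 true annual rings beyond the frost ring.
Counting back 425 years from 1911 CE places the frost ring in 1911 − 425 = 1486 CE.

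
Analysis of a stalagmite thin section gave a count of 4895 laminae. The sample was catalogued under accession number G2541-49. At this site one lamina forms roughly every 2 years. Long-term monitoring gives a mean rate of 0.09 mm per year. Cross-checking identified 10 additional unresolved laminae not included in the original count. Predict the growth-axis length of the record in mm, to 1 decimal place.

True lamina count = 4895 + 10 = 4905.
At 2 years per lamina, 4905 × 2 = 9810 years.
9810 years at 0.09 mm/year gives 0.09 × 9810 = 882.9 mm.

882.9 mm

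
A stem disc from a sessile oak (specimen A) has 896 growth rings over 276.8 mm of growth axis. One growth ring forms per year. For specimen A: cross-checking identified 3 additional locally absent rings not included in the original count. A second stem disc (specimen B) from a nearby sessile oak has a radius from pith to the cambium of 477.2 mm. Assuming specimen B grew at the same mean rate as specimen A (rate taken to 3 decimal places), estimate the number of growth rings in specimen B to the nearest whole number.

1549 growth rings

Specimen A: adjusted count: 896 + 3 = 899 growth rings.
A: Mean rate = 276.8 mm / 899 years ≈ 0.308 mm/year.
Specimen B: 477.2 mm / 0.308 mm per year = 1549.35 years ≈ 1549 growth rings.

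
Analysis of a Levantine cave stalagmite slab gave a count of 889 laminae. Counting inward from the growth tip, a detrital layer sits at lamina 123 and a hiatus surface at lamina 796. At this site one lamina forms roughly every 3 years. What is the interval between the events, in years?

The two markers are separated by 796 − 123 = 673 laminae.
At 3 years per lamina, 673 × 3 = 2019 years.

2019 yr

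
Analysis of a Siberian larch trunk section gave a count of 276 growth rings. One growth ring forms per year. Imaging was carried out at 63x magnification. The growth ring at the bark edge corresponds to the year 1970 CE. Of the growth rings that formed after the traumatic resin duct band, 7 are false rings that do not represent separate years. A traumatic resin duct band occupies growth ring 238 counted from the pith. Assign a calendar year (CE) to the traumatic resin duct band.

1939 CE

276 − 238 = 38 growth rings lie beyond the traumatic resin duct band toward the bark edge.
Excluding 7 false growth rings: 38 − 7 = 31.
The growth ring at the bark edge is 1970 CE, so the traumatic resin duct band dates to 1970 − 31 = 1939 CE.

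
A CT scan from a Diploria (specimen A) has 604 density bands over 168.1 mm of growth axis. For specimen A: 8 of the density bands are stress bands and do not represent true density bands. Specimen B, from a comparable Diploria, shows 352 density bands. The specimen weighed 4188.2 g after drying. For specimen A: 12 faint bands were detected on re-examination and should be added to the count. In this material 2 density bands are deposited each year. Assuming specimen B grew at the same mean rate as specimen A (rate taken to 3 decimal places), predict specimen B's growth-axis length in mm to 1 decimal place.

Specimen A: after corrections the count is 604 − 8 + 12 = 608 density bands.
Specimen A: with 2 density bands per year, 608 / 2 = 304 years.
A: Mean rate = 168.1 mm / 304 years ≈ 0.553 mm per year.
Specimen B: dividing by 2 density bands per year: 352 / 2 = 176 years. For B, 0.553 mm/year × 176 years = 97.3 mm.

97.3 mm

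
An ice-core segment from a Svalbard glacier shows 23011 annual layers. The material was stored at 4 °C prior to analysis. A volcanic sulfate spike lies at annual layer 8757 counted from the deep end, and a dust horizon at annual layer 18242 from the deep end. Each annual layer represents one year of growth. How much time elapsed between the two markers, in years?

Separation: 18242 − 8757 = 9485 annual layers.
One annual layer per year makes the interval 9485 years.

9485 yr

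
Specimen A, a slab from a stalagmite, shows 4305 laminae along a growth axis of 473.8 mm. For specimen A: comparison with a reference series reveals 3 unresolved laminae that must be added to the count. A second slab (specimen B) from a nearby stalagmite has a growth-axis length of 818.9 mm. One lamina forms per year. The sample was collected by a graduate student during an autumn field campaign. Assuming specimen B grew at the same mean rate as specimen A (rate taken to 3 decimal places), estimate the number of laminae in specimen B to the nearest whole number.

7445 laminae

Specimen A: after corrections the count is 4305 + 3 = 4308 laminae.
A: Extension rate ≈ 473.8 / 4308 = 0.110 mm/year.
Specimen B: 818.9 mm / 0.110 mm per year = 7444.55 years ≈ 7445 laminae.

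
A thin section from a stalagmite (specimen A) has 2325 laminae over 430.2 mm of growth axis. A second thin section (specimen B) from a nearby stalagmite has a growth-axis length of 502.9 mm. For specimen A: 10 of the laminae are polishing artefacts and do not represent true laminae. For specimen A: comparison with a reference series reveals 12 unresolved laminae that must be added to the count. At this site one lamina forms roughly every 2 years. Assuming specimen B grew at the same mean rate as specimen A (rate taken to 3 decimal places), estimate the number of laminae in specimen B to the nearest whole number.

Specimen A: after corrections the count is 2325 − 10 + 12 = 2327 laminae.
Specimen A: 2327 laminae at 2 years each span 2327 × 2 = 4654 years.
A: Mean rate = 430.2 mm / 4654 years ≈ 0.092 mm/year.
Specimen B: 502.9 mm / 0.092 mm per year = 5466.30 years; at 2 years per lamina that is 5466.30 / 2 ≈ 2733 laminae.

2733 laminae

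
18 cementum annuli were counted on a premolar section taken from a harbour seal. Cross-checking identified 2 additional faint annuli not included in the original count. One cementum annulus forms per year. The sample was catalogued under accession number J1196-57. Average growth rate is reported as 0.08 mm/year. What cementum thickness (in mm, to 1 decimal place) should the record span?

After corrections the count is 18 + 2 = 20 cementum annuli.
Predicted length = 0.08 mm/year × 20 years = 1.6 mm.

1.6 mm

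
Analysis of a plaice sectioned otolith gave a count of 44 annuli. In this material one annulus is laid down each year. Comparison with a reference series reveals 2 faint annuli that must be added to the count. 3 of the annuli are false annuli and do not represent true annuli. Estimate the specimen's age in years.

43 years

After corrections the count is 44 − 3 + 2 = 43 annuli.
One annulus per year makes the duration 43 years.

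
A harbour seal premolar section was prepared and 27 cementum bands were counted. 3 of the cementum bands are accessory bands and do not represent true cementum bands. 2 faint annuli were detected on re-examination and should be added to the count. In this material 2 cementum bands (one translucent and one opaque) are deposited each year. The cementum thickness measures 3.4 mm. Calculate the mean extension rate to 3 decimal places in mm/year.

Adjusted count: 27 − 3 + 2 = 26 cementum bands.
26 cementum bands at 2 per year is 26 / 2 = 13 years.
Extension rate ≈ 3.4 / 13 = 0.262 mm/year.

0.262 mm/year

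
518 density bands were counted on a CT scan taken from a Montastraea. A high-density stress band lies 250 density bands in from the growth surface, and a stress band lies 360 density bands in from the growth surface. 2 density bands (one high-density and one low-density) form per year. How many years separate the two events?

55 years

360 − 250 = 110 density bands lie between the two events.
With 2 density bands per year, 110 / 2 = 55 years.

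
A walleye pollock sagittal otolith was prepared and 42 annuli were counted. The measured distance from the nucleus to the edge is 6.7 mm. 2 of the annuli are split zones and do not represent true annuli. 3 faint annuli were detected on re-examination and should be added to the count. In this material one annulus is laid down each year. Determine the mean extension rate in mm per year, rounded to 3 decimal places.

0.156 mm per year

Correcting the raw count gives 42 − 2 + 3 = 43 true annuli.
6.7 mm over 43 years gives 6.7 / 43 ≈ 0.156 mm per year.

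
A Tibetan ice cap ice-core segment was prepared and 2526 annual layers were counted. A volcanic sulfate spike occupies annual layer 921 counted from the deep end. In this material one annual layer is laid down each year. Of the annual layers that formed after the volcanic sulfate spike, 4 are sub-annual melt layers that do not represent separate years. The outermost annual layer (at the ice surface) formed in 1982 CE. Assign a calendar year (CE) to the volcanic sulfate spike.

381 CE

2526 − 921 = 1605 annual layers lie beyond the volcanic sulfate spike toward the ice surface.
Removing the 4 false annual layers leaves 1605 − 4 = 1601 true annual layers beyond the volcanic sulfate spike.
Counting back 1601 years from 1982 CE places the volcanic sulfate spike in 1982 − 1601 = 381 CE.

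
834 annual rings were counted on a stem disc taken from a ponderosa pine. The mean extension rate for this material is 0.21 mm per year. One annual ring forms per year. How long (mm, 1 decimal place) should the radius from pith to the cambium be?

175.1 mm

834 years of growth are recorded.
834 years at 0.21 mm/year gives 0.21 × 834 = 175.1 mm.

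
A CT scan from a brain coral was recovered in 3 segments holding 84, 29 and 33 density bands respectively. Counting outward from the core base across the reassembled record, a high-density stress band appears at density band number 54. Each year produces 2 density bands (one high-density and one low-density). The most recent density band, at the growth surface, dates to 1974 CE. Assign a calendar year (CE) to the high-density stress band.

Total density bands = 84 + 29 + 33 = 146.
The high-density stress band sits at density band 54 from the core base, so 146 − 54 = 92 density bands formed after it.
With 2 density bands per year, 92 / 2 = 46 years.
Counting back 46 years from 1974 CE places the high-density stress band in 1974 − 46 = 1928 CE.

1928 CE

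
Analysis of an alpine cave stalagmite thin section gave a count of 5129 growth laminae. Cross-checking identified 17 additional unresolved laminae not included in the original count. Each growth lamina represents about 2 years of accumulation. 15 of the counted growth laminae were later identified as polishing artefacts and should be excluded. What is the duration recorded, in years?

Adjusted count: 5129 − 15 + 17 = 5131 growth laminae.
At 2 years per growth lamina, 5131 × 2 = 10262 years.

10262 yr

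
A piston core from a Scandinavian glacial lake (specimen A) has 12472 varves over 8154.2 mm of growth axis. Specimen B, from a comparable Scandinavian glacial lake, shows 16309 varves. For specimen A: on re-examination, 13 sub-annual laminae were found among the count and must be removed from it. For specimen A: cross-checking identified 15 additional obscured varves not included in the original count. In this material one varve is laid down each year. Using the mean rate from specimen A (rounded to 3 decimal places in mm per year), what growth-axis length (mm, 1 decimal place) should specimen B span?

Specimen A: after corrections the count is 12472 − 13 + 15 = 12474 varves.
A: Extension rate ≈ 8154.2 / 12474 = 0.654 mm/yr.
B's length ≈ 0.654 × 16309 = 10666.1 mm.

10666.1 mm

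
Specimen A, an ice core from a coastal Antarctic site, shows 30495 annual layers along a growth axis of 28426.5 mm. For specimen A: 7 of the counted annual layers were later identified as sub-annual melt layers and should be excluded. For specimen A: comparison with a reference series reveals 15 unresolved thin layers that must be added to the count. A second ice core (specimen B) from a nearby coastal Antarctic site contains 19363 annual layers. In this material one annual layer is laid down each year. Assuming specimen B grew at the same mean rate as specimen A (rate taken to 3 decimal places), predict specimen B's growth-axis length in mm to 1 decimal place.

18046.3 mm

Specimen A: adjusted count: 30495 − 7 + 15 = 30503 annual layers.
A: Mean rate = 28426.5 mm / 30503 years ≈ 0.932 mm/yr.
For B, 0.932 mm/year × 19363 years = 18046.3 mm.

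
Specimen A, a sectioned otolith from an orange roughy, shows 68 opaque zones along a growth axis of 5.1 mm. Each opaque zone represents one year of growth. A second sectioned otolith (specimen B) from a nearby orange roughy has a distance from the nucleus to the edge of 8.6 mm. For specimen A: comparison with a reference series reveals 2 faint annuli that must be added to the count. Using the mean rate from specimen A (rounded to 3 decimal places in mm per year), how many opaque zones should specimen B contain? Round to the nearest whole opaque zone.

118 opaque zones

Specimen A: true opaque zone count = 68 + 2 = 70.
A: Extension rate ≈ 5.1 / 70 = 0.073 mm/yr.
For B, 8.6 / 0.073 = 117.81 years ≈ 118 opaque zones.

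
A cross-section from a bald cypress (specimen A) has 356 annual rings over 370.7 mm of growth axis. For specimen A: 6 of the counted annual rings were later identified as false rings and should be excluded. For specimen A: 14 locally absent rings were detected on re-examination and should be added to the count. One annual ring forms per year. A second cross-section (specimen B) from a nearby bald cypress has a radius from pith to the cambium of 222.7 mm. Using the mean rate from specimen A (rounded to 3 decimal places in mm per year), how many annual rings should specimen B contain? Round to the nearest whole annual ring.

219 annual rings

Specimen A: after corrections the count is 356 − 6 + 14 = 364 annual rings.
A: Mean rate = 370.7 mm / 364 years ≈ 1.018 mm per year.
For B, 222.7 / 1.018 = 218.76 years ≈ 219 annual rings.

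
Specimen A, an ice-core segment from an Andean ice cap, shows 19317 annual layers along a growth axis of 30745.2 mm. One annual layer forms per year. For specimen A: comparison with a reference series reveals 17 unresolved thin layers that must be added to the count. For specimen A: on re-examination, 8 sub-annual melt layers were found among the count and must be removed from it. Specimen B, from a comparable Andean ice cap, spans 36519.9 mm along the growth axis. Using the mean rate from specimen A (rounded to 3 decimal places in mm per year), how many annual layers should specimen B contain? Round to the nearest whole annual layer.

22954 annual layers

Specimen A: after corrections the count is 19317 − 8 + 17 = 19326 annual layers.
A: 30745.2 mm over 19326 years gives 30745.2 / 19326 ≈ 1.591 mm per year.
Specimen B: 36519.9 mm / 1.591 mm per year = 22954.05 years ≈ 22954 annual layers.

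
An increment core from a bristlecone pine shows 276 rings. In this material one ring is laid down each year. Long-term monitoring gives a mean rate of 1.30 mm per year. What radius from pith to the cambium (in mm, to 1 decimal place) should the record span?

The record spans 276 years at 1.30 mm per year.
276 years at 1.30 mm/year gives 1.30 × 276 = 358.8 mm.

358.8 mm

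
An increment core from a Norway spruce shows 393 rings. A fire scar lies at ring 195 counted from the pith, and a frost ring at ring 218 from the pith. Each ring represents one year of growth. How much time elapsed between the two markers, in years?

218 − 195 = 23 rings lie between the two events.
One ring per year makes the interval 23 years.

23 years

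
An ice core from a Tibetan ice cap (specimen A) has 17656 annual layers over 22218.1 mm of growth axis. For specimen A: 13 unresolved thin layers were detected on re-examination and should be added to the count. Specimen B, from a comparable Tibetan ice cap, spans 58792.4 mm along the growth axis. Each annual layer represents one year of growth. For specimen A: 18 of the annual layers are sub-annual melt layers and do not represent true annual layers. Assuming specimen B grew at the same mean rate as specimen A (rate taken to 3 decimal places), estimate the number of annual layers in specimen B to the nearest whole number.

46698 annual layers

Specimen A: adjusted count: 17656 − 18 + 13 = 17651 annual layers.
A: Extension rate ≈ 22218.1 / 17651 = 1.259 mm/year.
Specimen B: 58792.4 mm / 1.259 mm per year = 46697.70 years ≈ 46698 annual layers.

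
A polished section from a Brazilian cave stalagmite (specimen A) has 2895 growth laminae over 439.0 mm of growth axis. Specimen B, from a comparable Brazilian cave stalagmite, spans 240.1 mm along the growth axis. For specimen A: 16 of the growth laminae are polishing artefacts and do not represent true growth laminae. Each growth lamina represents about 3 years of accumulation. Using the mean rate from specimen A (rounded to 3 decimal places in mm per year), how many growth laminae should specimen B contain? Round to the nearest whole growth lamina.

Specimen A: after corrections the count is 2895 − 16 = 2879 growth laminae.
Specimen A: at 3 years per growth lamina, 2879 × 3 = 8637 years.
A: 439.0 mm over 8637 years gives 439.0 / 8637 ≈ 0.051 mm/yr.
Specimen B: 240.1 mm / 0.051 mm per year = 4707.84 years; at 3 years per growth lamina that is 4707.84 / 3 ≈ 1569 growth laminae.

1569 growth laminae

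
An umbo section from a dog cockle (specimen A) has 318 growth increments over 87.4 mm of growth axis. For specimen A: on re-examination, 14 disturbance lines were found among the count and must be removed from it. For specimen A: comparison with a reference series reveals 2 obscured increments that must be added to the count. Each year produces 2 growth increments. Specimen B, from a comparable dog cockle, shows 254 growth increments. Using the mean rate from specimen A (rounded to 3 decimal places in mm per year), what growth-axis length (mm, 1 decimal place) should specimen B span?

72.5 mm

Specimen A: true growth increment count = 318 − 14 + 2 = 306.
Specimen A: dividing by 2 growth increments per year: 306 / 2 = 153 years.
A: Extension rate ≈ 87.4 / 153 = 0.571 mm/year.
Specimen B: with 2 growth increments per year, 254 / 2 = 127 years. B's length ≈ 0.571 × 127 = 72.5 mm.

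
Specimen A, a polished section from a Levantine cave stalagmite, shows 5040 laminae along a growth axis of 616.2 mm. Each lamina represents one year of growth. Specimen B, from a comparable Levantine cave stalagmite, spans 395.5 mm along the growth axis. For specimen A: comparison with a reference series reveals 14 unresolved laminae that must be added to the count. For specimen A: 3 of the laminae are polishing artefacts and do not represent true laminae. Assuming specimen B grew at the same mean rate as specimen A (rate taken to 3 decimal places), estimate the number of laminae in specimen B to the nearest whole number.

3242 laminae

Specimen A: correcting the raw count gives 5040 − 3 + 14 = 5051 true laminae.
A: Extension rate ≈ 616.2 / 5051 = 0.122 mm per year.
Specimen B: 395.5 mm / 0.122 mm per year = 3241.80 years ≈ 3242 laminae.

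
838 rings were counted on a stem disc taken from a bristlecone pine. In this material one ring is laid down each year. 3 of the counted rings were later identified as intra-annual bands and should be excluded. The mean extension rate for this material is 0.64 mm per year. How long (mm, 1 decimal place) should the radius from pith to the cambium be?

Correcting the raw count gives 838 − 3 = 835 true rings.
835 years at 0.64 mm/year gives 0.64 × 835 = 534.4 mm.

534.4 mm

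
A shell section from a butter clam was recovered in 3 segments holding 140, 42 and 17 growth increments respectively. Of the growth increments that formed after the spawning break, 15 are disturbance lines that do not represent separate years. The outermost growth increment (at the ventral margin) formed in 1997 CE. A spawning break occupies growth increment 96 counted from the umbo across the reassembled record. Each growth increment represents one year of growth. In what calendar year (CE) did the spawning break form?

Total growth increments = 140 + 42 + 17 = 199.
The spawning break sits at growth increment 96 from the umbo, so 199 − 96 = 103 growth increments formed after it.
103 − 15 false = 88 true growth increments after the spawning break.
The growth increment at the ventral margin is 1997 CE, so the spawning break dates to 1997 − 88 = 1909 CE.

1909 CE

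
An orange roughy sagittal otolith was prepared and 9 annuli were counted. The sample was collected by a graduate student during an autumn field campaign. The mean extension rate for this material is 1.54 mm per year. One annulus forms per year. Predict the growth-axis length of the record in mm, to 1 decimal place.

9 years of growth are recorded.
Length ≈ 1.54 × 9 = 13.9 mm.

13.9 mm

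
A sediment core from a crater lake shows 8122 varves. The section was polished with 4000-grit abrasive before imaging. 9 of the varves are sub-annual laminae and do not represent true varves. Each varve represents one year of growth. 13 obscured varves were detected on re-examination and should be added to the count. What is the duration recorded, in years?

8126 years

Adjusted count: 8122 − 9 + 13 = 8126 varves.
One varve per year makes the duration 8126 years.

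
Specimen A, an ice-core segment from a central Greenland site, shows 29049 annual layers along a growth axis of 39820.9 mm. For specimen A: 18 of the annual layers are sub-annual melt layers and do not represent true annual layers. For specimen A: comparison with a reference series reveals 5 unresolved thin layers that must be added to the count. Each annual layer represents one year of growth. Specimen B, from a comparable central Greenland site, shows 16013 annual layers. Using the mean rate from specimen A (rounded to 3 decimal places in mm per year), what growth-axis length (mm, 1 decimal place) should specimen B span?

Specimen A: adjusted count: 29049 − 18 + 5 = 29036 annual layers.
A: Mean rate = 39820.9 mm / 29036 years ≈ 1.371 mm/year.
B's length ≈ 1.371 × 16013 = 21953.8 mm.

21953.8 mm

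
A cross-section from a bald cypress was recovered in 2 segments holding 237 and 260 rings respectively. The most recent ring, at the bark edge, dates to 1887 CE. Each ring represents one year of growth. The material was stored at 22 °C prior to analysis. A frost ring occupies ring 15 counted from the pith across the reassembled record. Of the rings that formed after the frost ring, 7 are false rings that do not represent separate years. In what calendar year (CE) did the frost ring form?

1412 CE

Total rings = 237 + 260 = 497.
497 − 15 = 482 rings lie beyond the frost ring toward the bark edge.
Removing the 7 false rings leaves 482 − 7 = 475 true rings beyond the frost ring.
1887 − 475 = 1412 CE.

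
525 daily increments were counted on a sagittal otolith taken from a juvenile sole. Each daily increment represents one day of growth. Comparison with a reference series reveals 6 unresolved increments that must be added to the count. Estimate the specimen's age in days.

531 d

True daily increment count = 525 + 6 = 531.
At one daily increment per day, that is 531 days.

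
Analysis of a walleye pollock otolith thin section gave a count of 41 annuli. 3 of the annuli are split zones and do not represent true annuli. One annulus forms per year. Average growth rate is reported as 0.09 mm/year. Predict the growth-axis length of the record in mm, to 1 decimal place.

Adjusted count: 41 − 3 = 38 annuli.
Length ≈ 0.09 × 38 = 3.4 mm.

3.4 mm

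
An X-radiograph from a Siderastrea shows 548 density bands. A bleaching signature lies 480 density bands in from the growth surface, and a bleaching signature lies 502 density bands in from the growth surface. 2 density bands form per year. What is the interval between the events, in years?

11 years

The two markers are separated by 502 − 480 = 22 density bands.
With 2 density bands per year, 22 / 2 = 11 years.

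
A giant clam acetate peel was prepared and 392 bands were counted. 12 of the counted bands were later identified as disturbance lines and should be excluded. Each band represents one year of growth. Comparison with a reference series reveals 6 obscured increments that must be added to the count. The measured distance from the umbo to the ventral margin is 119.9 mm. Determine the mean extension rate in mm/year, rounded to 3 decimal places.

Correcting the raw count gives 392 − 12 + 6 = 386 true bands.
Extension rate ≈ 119.9 / 386 = 0.311 mm/year.

0.311 mm/year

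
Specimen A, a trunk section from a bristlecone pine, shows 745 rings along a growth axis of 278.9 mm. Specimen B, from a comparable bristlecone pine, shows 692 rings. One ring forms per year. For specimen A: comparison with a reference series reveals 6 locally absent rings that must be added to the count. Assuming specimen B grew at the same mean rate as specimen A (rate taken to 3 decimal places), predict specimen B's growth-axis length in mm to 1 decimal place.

256.7 mm

Specimen A: after corrections the count is 745 + 6 = 751 rings.
A: Extension rate ≈ 278.9 / 751 = 0.371 mm/year.
B's length ≈ 0.371 × 692 = 256.7 mm.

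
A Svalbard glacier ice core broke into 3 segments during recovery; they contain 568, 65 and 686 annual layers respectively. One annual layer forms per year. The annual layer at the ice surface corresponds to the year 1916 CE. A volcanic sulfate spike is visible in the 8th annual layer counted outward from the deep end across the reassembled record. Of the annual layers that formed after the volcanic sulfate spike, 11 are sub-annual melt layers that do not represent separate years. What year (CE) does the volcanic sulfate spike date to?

616 CE

Total annual layers = 568 + 65 + 686 = 1319.
1319 − 8 = 1311 annual layers lie beyond the volcanic sulfate spike toward the ice surface.
1311 − 11 false = 1300 true annual layers after the volcanic sulfate spike.
1916 − 1300 = 616 CE.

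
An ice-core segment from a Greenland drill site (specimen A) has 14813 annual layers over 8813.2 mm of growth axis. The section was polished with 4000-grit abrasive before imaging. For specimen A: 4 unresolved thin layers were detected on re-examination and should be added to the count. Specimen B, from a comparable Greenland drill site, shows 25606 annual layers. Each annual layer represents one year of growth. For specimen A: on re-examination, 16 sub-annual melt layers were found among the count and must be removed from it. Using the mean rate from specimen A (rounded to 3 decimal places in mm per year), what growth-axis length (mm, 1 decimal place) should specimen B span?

Specimen A: correcting the raw count gives 14813 − 16 + 4 = 14801 true annual layers.
A: Mean rate = 8813.2 mm / 14801 years ≈ 0.595 mm/yr.
For B, 0.595 mm/year × 25606 years = 15235.6 mm.

15235.6 mm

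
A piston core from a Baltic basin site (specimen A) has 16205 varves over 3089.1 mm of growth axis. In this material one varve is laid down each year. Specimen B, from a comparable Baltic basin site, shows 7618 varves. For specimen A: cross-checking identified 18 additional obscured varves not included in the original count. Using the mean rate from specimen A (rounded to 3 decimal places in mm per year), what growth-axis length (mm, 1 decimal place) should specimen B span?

1447.4 mm

Specimen A: after corrections the count is 16205 + 18 = 16223 varves.
A: 3089.1 mm over 16223 years gives 3089.1 / 16223 ≈ 0.190 mm/year.
For B, 0.190 mm/year × 7618 years = 1447.4 mm.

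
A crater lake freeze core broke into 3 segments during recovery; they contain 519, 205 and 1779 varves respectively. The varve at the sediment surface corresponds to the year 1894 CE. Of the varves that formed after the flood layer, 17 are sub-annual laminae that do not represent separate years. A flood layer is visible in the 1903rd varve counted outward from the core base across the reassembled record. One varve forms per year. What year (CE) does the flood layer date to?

Total varves = 519 + 205 + 1779 = 2503.
2503 − 1903 = 600 varves lie beyond the flood layer toward the sediment surface.
600 − 17 false = 583 true varves after the flood layer.
1894 − 583 = 1311 CE.

1311 CE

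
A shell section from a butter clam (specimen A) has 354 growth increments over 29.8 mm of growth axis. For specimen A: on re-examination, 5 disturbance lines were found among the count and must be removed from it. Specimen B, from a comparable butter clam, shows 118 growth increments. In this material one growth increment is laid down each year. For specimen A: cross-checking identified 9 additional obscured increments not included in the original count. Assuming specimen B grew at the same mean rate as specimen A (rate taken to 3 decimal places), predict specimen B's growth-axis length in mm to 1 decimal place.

9.8 mm

Specimen A: correcting the raw count gives 354 − 5 + 9 = 358 true growth increments.
A: Mean rate = 29.8 mm / 358 years ≈ 0.083 mm/yr.
For B, 0.083 mm/year × 118 years = 9.8 mm.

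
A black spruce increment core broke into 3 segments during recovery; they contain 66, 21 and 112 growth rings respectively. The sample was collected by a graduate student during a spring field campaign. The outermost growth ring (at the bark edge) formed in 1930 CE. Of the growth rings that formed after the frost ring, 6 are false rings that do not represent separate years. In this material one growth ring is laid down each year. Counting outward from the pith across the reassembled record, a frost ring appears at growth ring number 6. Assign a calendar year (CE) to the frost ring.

1743 CE

Total growth rings = 66 + 21 + 112 = 199.
The frost ring sits at growth ring 6 from the pith, so 199 − 6 = 193 growth rings formed after it.
193 − 6 false = 187 true growth rings after the frost ring.
Counting back 187 years from 1930 CE places the frost ring in 1930 − 187 = 1743 CE.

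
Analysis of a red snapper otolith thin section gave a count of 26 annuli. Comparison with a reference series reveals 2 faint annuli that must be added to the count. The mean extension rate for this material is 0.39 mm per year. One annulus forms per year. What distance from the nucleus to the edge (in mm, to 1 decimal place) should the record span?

10.9 mm

Adjusted count: 26 + 2 = 28 annuli.
Length ≈ 0.39 × 28 = 10.9 mm.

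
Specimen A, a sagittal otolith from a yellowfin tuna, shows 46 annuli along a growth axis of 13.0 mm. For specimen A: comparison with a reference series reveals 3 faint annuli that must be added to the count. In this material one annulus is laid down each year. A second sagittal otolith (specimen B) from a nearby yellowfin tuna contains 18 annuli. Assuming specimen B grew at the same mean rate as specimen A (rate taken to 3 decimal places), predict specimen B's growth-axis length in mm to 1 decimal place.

Specimen A: correcting the raw count gives 46 + 3 = 49 true annuli.
A: Extension rate ≈ 13.0 / 49 = 0.265 mm/yr.
Length of B = 0.265 × 18 = 4.8 mm.

4.8 mm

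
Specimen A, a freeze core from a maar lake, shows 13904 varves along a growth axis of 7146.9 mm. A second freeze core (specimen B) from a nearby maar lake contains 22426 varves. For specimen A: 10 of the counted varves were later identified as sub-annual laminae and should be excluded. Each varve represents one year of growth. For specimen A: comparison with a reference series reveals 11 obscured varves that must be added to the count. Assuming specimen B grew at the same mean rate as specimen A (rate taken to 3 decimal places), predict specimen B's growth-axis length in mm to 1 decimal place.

Specimen A: after corrections the count is 13904 − 10 + 11 = 13905 varves.
A: 7146.9 mm over 13905 years gives 7146.9 / 13905 ≈ 0.514 mm per year.
For B, 0.514 mm/year × 22426 years = 11527.0 mm.

11527.0 mm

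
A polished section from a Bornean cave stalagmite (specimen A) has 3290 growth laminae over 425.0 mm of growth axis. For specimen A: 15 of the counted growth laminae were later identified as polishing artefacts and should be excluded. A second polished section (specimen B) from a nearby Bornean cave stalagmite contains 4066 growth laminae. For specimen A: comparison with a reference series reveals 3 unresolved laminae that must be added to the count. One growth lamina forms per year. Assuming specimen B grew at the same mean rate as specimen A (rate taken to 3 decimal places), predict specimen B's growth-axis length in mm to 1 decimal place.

528.6 mm

Specimen A: true growth lamina count = 3290 − 15 + 3 = 3278.
A: 425.0 mm over 3278 years gives 425.0 / 3278 ≈ 0.130 mm/yr.
Length of B = 0.130 × 4066 = 528.6 mm.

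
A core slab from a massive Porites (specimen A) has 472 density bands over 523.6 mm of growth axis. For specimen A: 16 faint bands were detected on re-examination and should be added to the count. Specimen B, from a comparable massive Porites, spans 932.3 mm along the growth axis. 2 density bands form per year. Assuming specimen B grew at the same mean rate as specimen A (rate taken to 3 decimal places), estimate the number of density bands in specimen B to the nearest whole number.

Specimen A: adjusted count: 472 + 16 = 488 density bands.
Specimen A: with 2 density bands per year, 488 / 2 = 244 years.
A: Extension rate ≈ 523.6 / 244 = 2.146 mm per year.
For B, 932.3 / 2.146 = 434.44 years; at 2 density bands per year that is 434.44 × 2 ≈ 869 density bands.

869 density bands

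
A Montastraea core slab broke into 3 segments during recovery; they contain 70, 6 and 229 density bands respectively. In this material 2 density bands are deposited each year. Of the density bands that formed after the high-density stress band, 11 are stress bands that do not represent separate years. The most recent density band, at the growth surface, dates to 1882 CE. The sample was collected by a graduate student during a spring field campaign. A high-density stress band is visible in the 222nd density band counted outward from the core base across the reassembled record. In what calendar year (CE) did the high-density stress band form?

Total density bands = 70 + 6 + 229 = 305.
305 − 222 = 83 density bands lie beyond the high-density stress band toward the growth surface.
83 − 11 false = 72 true density bands after the high-density stress band.
Dividing by 2 density bands per year: 72 / 2 = 36 years.
1882 − 36 = 1846 CE.

1846 CE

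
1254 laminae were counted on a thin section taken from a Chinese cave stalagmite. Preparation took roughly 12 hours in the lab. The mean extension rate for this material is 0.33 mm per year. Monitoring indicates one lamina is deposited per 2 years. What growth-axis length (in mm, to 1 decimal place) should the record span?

1254 laminae at 2 years each span 1254 × 2 = 2508 years.
Predicted length = 0.33 mm/year × 2508 years = 827.6 mm.

827.6 mm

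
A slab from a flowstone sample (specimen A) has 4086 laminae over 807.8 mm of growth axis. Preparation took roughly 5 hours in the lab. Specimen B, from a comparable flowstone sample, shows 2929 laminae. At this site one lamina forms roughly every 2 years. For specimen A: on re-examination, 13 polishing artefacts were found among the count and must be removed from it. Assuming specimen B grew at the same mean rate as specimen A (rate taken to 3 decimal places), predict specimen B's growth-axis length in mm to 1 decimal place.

579.9 mm

Specimen A: true lamina count = 4086 − 13 = 4073.
Specimen A: 4073 laminae at 2 years each span 4073 × 2 = 8146 years.
A: Mean rate = 807.8 mm / 8146 years ≈ 0.099 mm/year.
Specimen B: multiplying by 2 years per lamina: 2929 × 2 = 5858 years. For B, 0.099 mm/year × 5858 years = 579.9 mm.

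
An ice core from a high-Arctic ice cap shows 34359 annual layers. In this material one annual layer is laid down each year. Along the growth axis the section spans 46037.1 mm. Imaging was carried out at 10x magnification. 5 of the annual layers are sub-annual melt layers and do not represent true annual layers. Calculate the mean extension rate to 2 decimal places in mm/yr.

1.34 mm/yr

After corrections the count is 34359 − 5 = 34354 annual layers.
Mean rate = 46037.1 mm / 34354 years ≈ 1.34 mm/yr.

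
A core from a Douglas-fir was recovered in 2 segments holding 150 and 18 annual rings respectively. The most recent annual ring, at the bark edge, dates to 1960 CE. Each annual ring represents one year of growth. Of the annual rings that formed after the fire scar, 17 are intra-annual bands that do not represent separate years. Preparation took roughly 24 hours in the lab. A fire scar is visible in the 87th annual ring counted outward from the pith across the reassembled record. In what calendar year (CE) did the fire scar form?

1896 CE

Total annual rings = 150 + 18 = 168.
168 − 87 = 81 annual rings lie beyond the fire scar toward the bark edge.
Removing the 17 false annual rings leaves 81 − 17 = 64 true annual rings beyond the fire scar.
The annual ring at the bark edge is 1960 CE, so the fire scar dates to 1960 − 64 = 1896 CE.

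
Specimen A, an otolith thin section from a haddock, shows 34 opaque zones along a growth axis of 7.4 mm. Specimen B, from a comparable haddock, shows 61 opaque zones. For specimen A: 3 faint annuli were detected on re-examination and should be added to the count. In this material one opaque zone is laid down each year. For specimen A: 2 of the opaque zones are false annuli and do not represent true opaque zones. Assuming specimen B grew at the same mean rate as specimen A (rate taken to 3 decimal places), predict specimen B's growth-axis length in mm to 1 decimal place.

Specimen A: correcting the raw count gives 34 − 2 + 3 = 35 true opaque zones.
A: 7.4 mm over 35 years gives 7.4 / 35 ≈ 0.211 mm/yr.
B's length ≈ 0.211 × 61 = 12.9 mm.

12.9 mm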